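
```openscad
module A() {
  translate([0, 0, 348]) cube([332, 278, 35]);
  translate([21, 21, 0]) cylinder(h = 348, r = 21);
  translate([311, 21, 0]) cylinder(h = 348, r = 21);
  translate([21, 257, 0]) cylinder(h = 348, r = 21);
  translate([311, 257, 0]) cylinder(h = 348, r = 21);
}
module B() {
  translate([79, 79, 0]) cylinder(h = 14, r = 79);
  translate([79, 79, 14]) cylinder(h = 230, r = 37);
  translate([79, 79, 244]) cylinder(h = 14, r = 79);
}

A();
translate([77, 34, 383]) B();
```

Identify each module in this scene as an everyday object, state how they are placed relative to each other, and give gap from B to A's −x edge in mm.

A is a stool. B is a spool. The spool is on top of the stool. The gap from the spool to the stool's −x edge is 77 mm.

The spool's min-x is at 77; the stool's min-x is 0; gap = 77 mm.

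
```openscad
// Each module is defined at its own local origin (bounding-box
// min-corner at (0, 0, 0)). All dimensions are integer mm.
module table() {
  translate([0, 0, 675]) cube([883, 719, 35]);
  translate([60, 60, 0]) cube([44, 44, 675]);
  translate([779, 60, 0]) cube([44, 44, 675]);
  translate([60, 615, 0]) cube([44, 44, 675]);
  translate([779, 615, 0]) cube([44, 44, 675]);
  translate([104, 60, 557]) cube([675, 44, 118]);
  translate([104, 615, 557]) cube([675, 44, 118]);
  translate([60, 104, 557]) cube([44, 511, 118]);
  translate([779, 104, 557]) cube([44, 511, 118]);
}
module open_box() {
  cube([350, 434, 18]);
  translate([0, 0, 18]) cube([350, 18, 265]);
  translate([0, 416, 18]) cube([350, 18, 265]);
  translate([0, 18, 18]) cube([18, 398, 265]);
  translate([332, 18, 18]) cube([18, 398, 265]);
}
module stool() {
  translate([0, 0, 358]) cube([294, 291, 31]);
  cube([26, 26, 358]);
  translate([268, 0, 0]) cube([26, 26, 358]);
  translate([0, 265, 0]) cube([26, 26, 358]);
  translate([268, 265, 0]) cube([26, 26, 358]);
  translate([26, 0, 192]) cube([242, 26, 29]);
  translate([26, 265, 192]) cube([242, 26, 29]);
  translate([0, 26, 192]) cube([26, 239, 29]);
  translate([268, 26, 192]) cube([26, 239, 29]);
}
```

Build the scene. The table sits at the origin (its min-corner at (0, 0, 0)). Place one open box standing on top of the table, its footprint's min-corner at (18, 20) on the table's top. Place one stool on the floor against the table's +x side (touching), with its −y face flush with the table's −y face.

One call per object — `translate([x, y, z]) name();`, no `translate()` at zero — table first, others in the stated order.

table();
translate([18, 20, 710]) open_box();
translate([883, 0, 0]) stool();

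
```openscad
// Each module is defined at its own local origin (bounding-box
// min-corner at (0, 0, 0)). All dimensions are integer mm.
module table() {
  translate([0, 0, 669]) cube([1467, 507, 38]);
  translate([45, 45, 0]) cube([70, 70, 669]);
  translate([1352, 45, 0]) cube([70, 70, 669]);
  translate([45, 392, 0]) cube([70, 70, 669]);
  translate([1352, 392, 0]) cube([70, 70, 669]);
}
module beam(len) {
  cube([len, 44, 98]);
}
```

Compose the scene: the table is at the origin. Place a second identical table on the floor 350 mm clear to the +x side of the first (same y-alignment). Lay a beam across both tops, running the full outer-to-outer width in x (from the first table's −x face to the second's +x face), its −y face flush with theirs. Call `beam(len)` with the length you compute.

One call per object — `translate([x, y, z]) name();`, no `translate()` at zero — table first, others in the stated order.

table();
translate([1817, 0, 0]) table();
translate([0, 0, 707]) beam(3284);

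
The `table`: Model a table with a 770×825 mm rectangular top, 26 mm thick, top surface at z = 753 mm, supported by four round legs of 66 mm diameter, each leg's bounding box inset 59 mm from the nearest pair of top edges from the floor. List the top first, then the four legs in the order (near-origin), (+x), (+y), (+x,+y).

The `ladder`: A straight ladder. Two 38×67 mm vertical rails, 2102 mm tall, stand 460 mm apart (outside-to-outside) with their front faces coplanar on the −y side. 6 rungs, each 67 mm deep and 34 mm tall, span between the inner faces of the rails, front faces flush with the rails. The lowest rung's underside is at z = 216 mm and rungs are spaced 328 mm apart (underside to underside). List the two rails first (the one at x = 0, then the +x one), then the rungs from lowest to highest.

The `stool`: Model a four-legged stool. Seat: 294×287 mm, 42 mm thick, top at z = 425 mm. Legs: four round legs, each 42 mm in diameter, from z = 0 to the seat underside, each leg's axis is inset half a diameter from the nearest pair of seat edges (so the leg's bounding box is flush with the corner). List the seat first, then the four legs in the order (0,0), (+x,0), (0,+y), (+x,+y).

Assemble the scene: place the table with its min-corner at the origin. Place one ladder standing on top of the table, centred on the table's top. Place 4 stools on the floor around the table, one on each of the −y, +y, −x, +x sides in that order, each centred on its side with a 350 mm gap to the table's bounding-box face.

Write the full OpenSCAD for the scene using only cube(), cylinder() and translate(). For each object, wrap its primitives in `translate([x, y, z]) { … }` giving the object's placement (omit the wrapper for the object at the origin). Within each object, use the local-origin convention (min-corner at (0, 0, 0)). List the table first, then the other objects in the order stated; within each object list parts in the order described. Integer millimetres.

translate([0, 0, 727]) cube([770, 825, 26]);
translate([92, 92, 0]) cylinder(h = 727, r = 33);
translate([678, 92, 0]) cylinder(h = 727, r = 33);
translate([92, 733, 0]) cylinder(h = 727, r = 33);
translate([678, 733, 0]) cylinder(h = 727, r = 33);
translate([155, 379, 753]) {
  cube([38, 67, 2102]);
  translate([422, 0, 0]) cube([38, 67, 2102]);
  translate([38, 0, 216]) cube([384, 67, 34]);
  translate([38, 0, 544]) cube([384, 67, 34]);
  translate([38, 0, 872]) cube([384, 67, 34]);
  translate([38, 0, 1200]) cube([384, 67, 34]);
  translate([38, 0, 1528]) cube([384, 67, 34]);
  translate([38, 0, 1856]) cube([384, 67, 34]);
}
translate([238, -637, 0]) {
  translate([0, 0, 383]) cube([294, 287, 42]);
  translate([21, 21, 0]) cylinder(h = 383, r = 21);
  translate([273, 21, 0]) cylinder(h = 383, r = 21);
  translate([21, 266, 0]) cylinder(h = 383, r = 21);
  translate([273, 266, 0]) cylinder(h = 383, r = 21);
}
translate([238, 1175, 0]) {
  translate([0, 0, 383]) cube([294, 287, 42]);
  translate([21, 21, 0]) cylinder(h = 383, r = 21);
  translate([273, 21, 0]) cylinder(h = 383, r = 21);
  translate([21, 266, 0]) cylinder(h = 383, r = 21);
  translate([273, 266, 0]) cylinder(h = 383, r = 21);
}
translate([-644, 269, 0]) {
  translate([0, 0, 383]) cube([294, 287, 42]);
  translate([21, 21, 0]) cylinder(h = 383, r = 21);
  translate([273, 21, 0]) cylinder(h = 383, r = 21);
  translate([21, 266, 0]) cylinder(h = 383, r = 21);
  translate([273, 266, 0]) cylinder(h = 383, r = 21);
}
translate([1120, 269, 0]) {
  translate([0, 0, 383]) cube([294, 287, 42]);
  translate([21, 21, 0]) cylinder(h = 383, r = 21);
  translate([273, 21, 0]) cylinder(h = 383, r = 21);
  translate([21, 266, 0]) cylinder(h = 383, r = 21);
  translate([273, 266, 0]) cylinder(h = 383, r = 21);
}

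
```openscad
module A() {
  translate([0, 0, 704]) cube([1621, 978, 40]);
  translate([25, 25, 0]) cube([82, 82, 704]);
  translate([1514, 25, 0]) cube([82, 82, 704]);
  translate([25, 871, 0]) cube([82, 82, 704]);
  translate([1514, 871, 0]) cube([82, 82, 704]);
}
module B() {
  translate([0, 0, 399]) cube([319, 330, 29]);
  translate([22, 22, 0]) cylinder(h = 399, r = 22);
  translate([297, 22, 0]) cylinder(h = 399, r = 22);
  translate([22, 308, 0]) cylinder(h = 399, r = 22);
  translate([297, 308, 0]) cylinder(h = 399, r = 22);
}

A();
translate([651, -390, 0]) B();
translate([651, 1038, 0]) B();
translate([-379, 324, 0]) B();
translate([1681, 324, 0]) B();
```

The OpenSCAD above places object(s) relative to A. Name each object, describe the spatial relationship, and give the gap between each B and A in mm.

A is a table. B is a stool. Four stools sit around the table at the −y, +y, −x, +x sides. The gap between each stool and the table is 60 mm.

Each stool's nearest face is 60 mm from the table's bounding box.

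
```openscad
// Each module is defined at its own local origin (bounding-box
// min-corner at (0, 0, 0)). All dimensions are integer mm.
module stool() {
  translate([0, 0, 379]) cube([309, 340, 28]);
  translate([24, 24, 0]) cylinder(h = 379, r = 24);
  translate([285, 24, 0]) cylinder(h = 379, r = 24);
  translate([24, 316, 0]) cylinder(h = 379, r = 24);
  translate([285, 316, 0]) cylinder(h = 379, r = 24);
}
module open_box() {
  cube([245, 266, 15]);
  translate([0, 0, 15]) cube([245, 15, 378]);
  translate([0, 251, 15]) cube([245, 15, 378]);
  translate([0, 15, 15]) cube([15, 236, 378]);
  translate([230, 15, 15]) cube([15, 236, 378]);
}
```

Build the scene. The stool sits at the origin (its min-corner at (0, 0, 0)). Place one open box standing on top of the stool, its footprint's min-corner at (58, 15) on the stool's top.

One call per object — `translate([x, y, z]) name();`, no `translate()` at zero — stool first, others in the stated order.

stool();
translate([58, 15, 407]) open_box();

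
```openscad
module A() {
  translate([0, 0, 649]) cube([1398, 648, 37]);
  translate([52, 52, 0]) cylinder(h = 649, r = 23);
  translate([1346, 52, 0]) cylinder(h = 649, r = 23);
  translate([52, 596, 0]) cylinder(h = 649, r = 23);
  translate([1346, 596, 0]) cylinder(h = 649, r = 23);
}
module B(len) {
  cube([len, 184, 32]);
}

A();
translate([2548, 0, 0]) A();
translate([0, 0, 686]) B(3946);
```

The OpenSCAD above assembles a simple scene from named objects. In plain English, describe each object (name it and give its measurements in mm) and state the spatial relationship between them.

A is a table with a 1398×648 mm rectangular top, 37 mm thick, top surface at z = 686 mm, supported by four round legs of 46 mm diameter, each leg's bounding box inset 29 mm from the nearest pair of top edges, running from the floor.

B is a rectangular beam 3946 mm long (x), 184 mm deep (y), 32 mm thick (z).

The beam spans the tops of two tables placed 1150 mm apart, resting at z = 686 mm.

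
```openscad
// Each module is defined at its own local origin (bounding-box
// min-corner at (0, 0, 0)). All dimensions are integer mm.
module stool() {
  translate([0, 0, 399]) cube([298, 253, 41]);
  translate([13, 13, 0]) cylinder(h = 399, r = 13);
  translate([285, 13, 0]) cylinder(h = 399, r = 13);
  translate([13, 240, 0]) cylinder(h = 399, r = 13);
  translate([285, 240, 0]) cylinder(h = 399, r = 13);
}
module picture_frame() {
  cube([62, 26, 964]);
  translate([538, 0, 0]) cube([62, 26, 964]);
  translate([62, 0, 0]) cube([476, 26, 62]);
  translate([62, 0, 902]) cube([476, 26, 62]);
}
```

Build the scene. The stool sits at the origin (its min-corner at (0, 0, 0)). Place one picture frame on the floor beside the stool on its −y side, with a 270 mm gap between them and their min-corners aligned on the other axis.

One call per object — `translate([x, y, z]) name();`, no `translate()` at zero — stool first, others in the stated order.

stool();
translate([0, -296, 0]) picture_frame();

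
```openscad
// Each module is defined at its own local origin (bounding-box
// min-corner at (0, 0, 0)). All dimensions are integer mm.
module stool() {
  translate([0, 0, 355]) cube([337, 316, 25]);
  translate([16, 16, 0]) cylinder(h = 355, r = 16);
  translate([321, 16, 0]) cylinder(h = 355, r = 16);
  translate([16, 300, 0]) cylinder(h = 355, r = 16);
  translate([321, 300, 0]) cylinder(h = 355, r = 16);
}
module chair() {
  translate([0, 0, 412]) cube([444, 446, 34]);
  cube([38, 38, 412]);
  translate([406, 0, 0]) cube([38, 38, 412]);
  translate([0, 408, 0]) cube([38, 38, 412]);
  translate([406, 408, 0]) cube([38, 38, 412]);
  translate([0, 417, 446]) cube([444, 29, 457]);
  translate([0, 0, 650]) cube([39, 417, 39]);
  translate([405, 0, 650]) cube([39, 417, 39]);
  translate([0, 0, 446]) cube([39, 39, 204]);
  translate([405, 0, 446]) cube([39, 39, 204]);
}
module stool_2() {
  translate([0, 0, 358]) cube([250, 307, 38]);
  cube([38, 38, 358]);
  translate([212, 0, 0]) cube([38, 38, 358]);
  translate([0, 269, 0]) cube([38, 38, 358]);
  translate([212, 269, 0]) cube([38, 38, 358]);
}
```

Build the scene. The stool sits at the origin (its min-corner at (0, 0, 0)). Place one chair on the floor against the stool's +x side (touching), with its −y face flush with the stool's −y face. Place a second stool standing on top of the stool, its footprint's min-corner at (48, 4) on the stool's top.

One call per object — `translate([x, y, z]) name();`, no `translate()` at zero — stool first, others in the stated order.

stool();
translate([337, 0, 0]) chair();
translate([48, 4, 380]) stool_2();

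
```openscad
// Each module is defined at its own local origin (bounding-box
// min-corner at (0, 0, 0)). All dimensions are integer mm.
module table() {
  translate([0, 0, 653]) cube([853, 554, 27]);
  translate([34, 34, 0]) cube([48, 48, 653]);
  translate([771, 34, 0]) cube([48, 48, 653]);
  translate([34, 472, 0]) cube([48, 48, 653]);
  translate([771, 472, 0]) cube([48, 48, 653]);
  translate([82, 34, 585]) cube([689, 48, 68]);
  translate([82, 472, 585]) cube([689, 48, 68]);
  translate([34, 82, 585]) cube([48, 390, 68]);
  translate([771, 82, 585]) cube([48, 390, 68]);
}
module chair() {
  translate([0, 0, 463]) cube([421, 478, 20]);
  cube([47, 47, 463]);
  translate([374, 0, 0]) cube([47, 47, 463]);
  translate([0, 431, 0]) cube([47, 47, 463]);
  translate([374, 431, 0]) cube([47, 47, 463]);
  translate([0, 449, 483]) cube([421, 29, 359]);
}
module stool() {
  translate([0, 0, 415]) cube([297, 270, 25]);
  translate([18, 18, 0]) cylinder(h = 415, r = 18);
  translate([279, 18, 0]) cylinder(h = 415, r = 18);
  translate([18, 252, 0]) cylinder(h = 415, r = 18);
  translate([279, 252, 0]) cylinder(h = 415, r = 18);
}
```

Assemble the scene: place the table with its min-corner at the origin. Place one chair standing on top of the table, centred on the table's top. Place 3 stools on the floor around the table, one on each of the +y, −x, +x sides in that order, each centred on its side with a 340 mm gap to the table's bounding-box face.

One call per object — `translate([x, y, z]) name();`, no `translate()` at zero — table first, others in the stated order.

table();
translate([216, 38, 680]) chair();
translate([278, 894, 0]) stool();
translate([-637, 142, 0]) stool();
translate([1193, 142, 0]) stool();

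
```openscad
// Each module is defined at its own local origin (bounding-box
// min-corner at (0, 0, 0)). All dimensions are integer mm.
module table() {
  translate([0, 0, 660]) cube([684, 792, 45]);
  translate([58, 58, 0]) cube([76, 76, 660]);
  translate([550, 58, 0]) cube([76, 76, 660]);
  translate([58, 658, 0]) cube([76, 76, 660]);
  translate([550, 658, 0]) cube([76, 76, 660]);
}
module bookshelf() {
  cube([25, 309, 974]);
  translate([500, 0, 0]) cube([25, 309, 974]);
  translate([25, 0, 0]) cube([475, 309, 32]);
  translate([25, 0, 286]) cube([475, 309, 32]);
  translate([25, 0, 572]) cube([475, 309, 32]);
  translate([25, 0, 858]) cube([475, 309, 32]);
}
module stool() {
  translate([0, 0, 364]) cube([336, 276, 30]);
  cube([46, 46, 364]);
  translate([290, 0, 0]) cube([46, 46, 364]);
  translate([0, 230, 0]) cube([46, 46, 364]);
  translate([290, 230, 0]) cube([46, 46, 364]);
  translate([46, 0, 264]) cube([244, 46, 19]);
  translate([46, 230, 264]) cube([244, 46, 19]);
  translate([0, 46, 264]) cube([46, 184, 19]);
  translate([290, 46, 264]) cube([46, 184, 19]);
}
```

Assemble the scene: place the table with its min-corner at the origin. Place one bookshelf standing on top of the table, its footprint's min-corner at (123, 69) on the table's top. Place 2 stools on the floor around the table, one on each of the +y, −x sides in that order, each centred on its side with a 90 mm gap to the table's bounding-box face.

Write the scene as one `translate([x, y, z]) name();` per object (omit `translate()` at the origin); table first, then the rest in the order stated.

table();
translate([123, 69, 705]) bookshelf();
translate([174, 882, 0]) stool();
translate([-426, 258, 0]) stool();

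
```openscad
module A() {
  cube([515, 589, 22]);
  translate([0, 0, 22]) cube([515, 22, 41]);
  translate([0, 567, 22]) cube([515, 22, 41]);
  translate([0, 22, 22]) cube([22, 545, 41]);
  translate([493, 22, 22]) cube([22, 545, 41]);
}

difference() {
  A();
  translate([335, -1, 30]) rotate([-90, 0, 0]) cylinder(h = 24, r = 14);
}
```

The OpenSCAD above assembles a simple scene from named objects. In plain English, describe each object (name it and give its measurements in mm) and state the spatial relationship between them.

A is an open-topped rectangular box: outside dimensions 515×589×63 mm, with a uniform wall and base thickness of 22 mm. The base is a full 515×589 slab on the floor; four walls sit on top of the base. The front and back walls (the −y and +y sides) span the full width; the two side walls fit between them.

The open box has a circular hole of radius 14 mm through its front wall, centred at (x = 335, z = 30).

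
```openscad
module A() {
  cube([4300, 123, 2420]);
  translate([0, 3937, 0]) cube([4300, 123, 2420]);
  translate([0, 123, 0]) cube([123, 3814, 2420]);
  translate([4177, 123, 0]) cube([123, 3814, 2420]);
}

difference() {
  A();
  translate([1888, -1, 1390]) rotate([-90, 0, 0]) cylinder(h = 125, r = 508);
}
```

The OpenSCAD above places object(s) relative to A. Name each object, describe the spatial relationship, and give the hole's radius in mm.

The subtracted cylinder has r = 508 mm.

A is a house frame. The house frame has a circular hole through its front wall. The hole's radius is 508 mm.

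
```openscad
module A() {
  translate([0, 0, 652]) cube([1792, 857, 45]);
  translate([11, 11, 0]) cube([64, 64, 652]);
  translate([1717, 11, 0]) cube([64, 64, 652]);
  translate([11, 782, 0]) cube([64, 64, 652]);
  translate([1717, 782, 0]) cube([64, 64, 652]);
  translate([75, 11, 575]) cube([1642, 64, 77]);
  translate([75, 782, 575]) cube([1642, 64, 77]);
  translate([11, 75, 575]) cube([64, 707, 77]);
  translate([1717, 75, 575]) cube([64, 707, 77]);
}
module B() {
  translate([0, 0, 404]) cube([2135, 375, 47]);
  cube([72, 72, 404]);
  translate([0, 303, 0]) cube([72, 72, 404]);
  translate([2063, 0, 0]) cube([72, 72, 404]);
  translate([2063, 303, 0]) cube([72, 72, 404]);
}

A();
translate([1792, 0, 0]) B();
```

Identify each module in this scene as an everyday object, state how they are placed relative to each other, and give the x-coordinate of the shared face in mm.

The table's +x face and the bench's −x face are both at x = 1792 mm.

A is a table. B is a bench. The bench is against the table's +x side, with their −y faces flush. The x-coordinate of the shared face is 1792 mm.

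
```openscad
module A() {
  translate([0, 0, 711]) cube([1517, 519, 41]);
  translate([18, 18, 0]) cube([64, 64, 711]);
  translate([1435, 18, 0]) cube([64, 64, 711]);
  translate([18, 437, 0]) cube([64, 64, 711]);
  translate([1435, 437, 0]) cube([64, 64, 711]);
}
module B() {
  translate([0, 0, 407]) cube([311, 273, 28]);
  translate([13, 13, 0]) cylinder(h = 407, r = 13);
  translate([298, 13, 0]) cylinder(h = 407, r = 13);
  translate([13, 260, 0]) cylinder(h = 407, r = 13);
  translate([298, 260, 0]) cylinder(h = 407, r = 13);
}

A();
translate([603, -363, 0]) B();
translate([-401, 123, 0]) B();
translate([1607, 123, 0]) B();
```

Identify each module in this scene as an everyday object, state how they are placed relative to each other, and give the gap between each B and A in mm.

Each stool's nearest face is 90 mm from the table's bounding box.

A is a table. B is a stool. Three stools sit around the table at the −y, −x, +x sides. The gap between each stool and the table is 90 mm.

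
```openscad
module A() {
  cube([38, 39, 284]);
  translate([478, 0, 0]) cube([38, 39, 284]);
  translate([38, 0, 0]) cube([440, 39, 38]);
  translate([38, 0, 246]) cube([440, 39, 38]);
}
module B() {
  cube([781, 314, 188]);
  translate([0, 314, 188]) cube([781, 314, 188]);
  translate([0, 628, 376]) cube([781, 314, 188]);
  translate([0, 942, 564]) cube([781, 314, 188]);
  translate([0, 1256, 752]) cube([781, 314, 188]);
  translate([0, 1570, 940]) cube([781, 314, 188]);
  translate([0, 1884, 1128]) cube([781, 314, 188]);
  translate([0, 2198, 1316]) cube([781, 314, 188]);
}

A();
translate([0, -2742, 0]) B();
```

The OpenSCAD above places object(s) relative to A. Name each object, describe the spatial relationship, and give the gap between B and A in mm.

A is a picture frame. B is a staircase. The staircase is on the floor beside the picture frame on its −y side. The gap between the staircase and the picture frame is 230 mm.

The staircase's nearest face is 230 mm from the picture frame's −y face.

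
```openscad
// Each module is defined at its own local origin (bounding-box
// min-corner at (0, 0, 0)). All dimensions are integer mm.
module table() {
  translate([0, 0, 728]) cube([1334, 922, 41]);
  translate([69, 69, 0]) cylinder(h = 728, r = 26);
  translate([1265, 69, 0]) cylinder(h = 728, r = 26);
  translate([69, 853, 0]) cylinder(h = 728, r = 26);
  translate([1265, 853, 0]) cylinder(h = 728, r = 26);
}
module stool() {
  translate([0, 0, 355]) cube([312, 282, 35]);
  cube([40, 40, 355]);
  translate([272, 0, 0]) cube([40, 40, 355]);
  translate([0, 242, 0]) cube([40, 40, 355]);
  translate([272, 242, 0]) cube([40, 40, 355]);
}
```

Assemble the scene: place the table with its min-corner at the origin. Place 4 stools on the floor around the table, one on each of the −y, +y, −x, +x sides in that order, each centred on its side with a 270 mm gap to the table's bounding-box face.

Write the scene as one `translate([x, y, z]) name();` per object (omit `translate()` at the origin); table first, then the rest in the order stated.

table();
translate([511, -552, 0]) stool();
translate([511, 1192, 0]) stool();
translate([-582, 320, 0]) stool();
translate([1604, 320, 0]) stool();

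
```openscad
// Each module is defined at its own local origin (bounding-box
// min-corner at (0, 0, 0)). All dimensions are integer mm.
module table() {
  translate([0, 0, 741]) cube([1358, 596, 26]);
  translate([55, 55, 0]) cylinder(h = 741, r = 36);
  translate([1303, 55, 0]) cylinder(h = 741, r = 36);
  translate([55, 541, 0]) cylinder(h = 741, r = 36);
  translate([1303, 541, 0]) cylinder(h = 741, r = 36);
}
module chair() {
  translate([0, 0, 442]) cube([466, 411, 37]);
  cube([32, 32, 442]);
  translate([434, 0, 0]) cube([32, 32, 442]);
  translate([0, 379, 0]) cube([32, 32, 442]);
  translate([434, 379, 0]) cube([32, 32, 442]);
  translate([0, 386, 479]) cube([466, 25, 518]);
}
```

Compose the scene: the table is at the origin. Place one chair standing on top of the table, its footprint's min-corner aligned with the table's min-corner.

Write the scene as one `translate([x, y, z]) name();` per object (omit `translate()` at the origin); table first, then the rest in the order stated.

table();
translate([0, 0, 767]) chair();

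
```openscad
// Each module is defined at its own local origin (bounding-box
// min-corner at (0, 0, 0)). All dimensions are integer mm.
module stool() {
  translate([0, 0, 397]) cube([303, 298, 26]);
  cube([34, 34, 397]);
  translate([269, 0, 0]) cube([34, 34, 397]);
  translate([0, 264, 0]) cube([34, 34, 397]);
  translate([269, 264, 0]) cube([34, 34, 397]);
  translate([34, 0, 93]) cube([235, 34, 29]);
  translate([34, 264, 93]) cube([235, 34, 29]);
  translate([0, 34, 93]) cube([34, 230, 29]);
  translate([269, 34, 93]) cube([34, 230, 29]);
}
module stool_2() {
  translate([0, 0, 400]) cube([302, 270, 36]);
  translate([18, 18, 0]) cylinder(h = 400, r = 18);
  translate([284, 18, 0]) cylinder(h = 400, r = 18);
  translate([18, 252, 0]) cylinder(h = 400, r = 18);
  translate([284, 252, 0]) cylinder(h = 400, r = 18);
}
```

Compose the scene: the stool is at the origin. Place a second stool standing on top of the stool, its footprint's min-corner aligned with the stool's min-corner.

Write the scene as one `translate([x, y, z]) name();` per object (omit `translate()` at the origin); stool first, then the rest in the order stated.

stool();
translate([0, 0, 423]) stool_2();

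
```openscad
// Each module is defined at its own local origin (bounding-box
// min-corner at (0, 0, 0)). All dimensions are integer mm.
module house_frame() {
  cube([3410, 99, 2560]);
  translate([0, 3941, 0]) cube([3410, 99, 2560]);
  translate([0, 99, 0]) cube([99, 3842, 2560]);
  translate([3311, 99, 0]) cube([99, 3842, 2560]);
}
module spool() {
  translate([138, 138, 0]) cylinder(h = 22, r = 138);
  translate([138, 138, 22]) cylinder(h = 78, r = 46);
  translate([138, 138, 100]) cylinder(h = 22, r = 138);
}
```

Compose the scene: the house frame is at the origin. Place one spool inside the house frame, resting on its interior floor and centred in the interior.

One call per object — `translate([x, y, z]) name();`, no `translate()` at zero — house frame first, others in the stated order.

house_frame();
translate([1567, 1882, 0]) spool();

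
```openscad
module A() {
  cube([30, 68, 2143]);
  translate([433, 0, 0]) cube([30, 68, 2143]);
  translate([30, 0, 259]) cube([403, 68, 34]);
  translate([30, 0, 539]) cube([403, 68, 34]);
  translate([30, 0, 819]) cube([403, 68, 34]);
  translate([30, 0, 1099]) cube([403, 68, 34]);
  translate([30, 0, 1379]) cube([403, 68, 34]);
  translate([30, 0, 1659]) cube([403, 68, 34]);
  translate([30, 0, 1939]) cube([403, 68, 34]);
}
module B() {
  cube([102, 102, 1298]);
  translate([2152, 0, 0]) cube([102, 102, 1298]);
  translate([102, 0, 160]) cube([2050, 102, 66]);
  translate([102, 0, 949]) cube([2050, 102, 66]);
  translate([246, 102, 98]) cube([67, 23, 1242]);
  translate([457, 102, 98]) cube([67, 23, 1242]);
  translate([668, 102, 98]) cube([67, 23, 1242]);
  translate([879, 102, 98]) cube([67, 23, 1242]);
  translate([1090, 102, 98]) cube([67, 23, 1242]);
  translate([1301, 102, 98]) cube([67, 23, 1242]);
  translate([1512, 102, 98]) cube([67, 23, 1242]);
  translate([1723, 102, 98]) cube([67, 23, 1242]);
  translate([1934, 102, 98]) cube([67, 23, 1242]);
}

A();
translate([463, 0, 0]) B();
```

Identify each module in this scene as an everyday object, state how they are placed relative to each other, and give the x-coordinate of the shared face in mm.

The ladder's +x face and the fence section's −x face are both at x = 463 mm.

A is a ladder. B is a fence section. The fence section is against the ladder's +x side, with their −y faces flush. The x-coordinate of the shared face is 463 mm.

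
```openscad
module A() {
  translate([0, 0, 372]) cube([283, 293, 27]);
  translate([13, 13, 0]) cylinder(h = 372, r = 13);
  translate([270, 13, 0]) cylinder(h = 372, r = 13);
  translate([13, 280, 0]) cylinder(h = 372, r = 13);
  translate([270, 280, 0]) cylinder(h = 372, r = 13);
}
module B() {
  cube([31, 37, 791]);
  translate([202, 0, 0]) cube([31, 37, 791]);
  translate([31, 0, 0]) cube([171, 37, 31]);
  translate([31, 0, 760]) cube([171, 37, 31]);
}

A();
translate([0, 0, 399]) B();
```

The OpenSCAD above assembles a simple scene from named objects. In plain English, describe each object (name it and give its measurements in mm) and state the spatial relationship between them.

A is a four-legged stool. The seat is a 283×293×27 mm slab whose top surface is at z = 399 mm; four round legs, each 26 mm in diameter, run from the floor (z = 0) to the underside of the seat, each leg's axis is inset half a diameter from the nearest pair of seat edges (so the leg's bounding box is flush with the corner).

B is a rectangular picture frame lying in the x–z plane (depth along y). The opening is 171 mm wide (x) by 729 mm tall (z), surrounded by a border 31 mm wide on all four sides. The frame is 37 mm deep and is made of two full-height vertical stiles with two horizontal rails fitted between them.

The picture frame is on top of the stool.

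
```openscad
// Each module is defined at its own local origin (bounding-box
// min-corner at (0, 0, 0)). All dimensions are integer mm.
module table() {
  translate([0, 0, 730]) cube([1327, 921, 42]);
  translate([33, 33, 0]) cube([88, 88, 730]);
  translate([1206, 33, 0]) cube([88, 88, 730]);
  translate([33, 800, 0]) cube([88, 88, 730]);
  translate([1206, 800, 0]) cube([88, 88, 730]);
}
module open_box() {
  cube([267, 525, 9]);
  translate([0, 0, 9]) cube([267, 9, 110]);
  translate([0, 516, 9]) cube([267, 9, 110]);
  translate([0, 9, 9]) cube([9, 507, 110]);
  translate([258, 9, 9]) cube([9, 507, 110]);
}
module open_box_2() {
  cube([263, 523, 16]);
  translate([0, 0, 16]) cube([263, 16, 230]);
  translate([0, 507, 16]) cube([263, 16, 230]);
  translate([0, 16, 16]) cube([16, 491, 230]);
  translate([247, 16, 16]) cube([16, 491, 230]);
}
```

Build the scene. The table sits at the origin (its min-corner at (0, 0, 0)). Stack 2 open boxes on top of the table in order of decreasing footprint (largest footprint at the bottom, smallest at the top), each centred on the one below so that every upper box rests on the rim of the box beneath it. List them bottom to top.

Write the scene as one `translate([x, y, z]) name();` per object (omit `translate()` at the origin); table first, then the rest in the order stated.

table();
translate([530, 198, 772]) open_box();
translate([532, 199, 891]) open_box_2();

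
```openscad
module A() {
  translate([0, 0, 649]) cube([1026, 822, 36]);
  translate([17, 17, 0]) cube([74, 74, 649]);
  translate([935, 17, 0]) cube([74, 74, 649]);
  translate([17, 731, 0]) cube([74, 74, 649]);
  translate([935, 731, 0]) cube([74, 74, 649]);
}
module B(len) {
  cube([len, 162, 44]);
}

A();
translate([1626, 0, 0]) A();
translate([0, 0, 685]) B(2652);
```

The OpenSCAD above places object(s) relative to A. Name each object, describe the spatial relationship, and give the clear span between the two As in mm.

Second table starts at x = 1626; first ends at x = 1026; clear span = 1626 − 1026 = 600 mm.

A is a table. B is a beam. A beam spans the tops of two tables. The clear span between the two tables is 600 mm.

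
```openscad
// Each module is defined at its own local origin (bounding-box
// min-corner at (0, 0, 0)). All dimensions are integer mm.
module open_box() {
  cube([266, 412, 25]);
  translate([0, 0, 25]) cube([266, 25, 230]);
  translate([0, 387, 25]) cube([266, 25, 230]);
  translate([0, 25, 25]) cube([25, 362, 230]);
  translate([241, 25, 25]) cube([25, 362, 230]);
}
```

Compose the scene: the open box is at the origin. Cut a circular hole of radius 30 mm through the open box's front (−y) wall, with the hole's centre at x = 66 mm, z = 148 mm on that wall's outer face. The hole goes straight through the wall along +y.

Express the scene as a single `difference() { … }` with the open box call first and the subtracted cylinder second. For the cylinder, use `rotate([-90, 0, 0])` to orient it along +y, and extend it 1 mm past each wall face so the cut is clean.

difference() {
  open_box();
  translate([66, -1, 148]) rotate([-90, 0, 0]) cylinder(h = 27, r = 30);
}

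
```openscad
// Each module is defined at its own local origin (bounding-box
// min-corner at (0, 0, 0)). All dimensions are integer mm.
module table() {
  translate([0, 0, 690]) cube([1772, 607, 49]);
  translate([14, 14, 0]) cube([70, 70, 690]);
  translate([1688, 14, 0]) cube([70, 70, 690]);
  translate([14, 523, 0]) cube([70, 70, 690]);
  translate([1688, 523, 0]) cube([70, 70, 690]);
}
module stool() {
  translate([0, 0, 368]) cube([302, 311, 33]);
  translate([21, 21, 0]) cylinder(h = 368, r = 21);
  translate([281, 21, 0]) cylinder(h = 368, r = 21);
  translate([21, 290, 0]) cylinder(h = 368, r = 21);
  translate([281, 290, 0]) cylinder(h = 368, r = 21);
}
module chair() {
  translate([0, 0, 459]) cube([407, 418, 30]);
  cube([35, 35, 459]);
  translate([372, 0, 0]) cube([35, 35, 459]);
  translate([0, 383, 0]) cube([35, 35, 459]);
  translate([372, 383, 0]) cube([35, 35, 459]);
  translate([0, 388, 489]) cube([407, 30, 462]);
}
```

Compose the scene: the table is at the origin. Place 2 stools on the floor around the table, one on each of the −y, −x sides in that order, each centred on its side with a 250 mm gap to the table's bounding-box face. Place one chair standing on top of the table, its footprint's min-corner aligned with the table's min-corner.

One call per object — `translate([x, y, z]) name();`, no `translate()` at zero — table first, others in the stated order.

table();
translate([735, -561, 0]) stool();
translate([-552, 148, 0]) stool();
translate([0, 0, 739]) chair();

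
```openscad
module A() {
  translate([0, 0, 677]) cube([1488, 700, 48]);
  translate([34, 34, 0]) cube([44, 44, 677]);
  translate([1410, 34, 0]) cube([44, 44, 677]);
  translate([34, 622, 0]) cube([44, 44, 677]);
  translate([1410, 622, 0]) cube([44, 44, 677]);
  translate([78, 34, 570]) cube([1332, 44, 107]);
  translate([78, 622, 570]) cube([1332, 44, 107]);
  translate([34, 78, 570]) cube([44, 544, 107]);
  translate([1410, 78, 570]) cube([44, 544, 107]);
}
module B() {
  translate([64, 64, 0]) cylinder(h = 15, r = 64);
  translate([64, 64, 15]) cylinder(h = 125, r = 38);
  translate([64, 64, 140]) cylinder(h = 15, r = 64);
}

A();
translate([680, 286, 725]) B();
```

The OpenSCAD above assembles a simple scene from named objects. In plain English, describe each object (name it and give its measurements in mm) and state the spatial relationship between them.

A is a table: top 1488 mm (x) × 700 mm (y), 48 mm thick, upper face at z = 725 mm, on four 44×44 mm square legs, each inset 34 mm from the nearest pair of top edges, running from z = 0 to the bottom of the top. Four apron rails, 44 mm thick and 107 mm tall, run between adjacent legs with their top edges flush with the underside of the top and their outer faces flush with the legs' outer faces.

B is a spool: two coaxial disc flanges of radius 64 mm and thickness 15 mm, joined by a core cylinder of radius 38 mm and height 125 mm. The lower flange rests on z = 0 and the three cylinders share a vertical axis.

The spool is on top of the table, centred.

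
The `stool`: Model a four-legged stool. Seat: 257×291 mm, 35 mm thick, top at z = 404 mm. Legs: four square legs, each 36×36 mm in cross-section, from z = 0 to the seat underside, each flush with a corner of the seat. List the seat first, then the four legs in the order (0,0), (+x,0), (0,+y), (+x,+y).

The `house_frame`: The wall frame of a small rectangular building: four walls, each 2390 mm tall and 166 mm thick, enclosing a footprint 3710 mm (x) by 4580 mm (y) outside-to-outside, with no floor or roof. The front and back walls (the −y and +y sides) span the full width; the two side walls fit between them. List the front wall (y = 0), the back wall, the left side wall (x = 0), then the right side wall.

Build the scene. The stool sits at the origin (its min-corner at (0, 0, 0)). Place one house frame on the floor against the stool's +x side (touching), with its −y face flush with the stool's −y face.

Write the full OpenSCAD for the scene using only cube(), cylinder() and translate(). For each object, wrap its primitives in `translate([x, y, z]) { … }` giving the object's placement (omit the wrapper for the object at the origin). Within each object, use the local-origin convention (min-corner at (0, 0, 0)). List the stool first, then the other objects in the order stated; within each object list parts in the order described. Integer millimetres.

translate([0, 0, 369]) cube([257, 291, 35]);
cube([36, 36, 369]);
translate([221, 0, 0]) cube([36, 36, 369]);
translate([0, 255, 0]) cube([36, 36, 369]);
translate([221, 255, 0]) cube([36, 36, 369]);
translate([257, 0, 0]) {
  cube([3710, 166, 2390]);
  translate([0, 4414, 0]) cube([3710, 166, 2390]);
  translate([0, 166, 0]) cube([166, 4248, 2390]);
  translate([3544, 166, 0]) cube([166, 4248, 2390]);
}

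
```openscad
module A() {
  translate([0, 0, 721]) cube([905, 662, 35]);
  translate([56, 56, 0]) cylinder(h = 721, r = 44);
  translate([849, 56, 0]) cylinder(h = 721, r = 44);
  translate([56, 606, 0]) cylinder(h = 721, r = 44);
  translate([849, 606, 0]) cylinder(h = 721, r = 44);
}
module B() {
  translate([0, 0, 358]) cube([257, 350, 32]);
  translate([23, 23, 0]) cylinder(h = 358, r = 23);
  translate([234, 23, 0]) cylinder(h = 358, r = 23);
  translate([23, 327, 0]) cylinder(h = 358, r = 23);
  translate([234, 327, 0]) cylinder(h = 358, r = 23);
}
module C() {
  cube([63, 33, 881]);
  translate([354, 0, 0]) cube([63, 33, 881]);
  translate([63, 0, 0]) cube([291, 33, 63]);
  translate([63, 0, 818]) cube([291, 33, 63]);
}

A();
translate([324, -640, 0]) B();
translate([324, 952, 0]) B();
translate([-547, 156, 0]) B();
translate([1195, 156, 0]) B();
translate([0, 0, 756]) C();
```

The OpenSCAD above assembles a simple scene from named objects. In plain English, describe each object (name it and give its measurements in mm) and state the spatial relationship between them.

A is a rectangular dining table. The top is 905×662×35 mm with its upper surface at z = 756 mm. It stands on four round legs of 88 mm diameter, each leg's bounding box inset 12 mm from the nearest pair of top edges, running from the floor to the underside of the top.

B is a four-legged stool. The seat is 257×350 mm, 32 mm thick, top at z = 390 mm. It stands on four round legs, each 46 mm in diameter, from z = 0 to the seat underside, each leg's axis is inset half a diameter from the nearest pair of seat edges (so the leg's bounding box is flush with the corner).

C is a picture frame with a 291×755 mm rectangular opening (x by z) and a uniform 63 mm border on every side. Frame depth is 33 mm along y. It is built from two vertical stiles running the full outside height and two horizontal rails spanning the gap between the stiles.

Four stools sit around the table at the −y, +y, −x, +x sides. The picture frame is on top of the table.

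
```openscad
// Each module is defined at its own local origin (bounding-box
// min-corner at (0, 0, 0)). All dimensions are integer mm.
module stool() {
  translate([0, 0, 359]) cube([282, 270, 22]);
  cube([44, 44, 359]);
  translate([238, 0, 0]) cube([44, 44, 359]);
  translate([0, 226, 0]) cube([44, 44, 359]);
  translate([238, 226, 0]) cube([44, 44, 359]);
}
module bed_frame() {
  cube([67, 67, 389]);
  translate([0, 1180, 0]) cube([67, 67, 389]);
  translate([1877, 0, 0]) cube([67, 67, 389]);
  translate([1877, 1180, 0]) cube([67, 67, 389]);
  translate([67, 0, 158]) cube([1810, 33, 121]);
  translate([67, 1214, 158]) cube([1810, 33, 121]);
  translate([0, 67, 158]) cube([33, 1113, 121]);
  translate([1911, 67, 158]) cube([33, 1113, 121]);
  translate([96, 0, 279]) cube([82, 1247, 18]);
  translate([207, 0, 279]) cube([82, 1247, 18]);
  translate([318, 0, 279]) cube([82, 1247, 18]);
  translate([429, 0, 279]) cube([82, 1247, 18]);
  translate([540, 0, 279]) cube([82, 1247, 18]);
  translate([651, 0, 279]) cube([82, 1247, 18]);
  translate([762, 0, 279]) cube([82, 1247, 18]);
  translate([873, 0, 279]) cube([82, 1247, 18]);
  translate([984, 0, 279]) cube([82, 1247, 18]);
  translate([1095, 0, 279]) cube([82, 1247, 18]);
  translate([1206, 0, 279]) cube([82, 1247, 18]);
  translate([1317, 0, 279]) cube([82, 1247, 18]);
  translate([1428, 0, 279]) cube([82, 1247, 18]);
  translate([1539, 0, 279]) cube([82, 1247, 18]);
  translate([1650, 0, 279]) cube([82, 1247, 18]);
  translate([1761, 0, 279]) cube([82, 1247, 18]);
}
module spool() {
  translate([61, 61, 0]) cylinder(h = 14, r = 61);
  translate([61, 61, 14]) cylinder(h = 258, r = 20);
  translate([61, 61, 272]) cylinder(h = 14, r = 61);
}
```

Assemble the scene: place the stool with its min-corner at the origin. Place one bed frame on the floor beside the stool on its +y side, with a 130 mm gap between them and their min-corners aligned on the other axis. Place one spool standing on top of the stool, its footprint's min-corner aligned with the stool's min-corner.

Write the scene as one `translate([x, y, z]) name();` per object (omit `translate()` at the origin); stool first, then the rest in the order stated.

stool();
translate([0, 400, 0]) bed_frame();
translate([0, 0, 381]) spool();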